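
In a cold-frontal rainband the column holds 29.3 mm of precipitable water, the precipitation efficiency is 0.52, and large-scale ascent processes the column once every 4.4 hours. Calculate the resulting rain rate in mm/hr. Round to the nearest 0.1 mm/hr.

Each overturning extracts ε × PW = 0.52 × 29.3 = 15.236 mm.
Rate = ε·PW / τ = 15.236 / 4.4 h = 3.5 mm/hr.

R ≈ 3.5 mm/hr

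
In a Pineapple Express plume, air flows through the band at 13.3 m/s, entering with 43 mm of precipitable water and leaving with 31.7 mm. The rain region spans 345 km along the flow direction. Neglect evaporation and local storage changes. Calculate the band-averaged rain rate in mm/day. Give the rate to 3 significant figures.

Column moisture flux per unit crosswind length is F = V × PW.
Inflow: F_in = 13.3 × 43 = 571.9 mm·m/s
Outflow: F_out = 13.3 × 31.7 = 421.61 mm·m/s
Steady-state rate R = (F_in − F_out)/L = (571.9 − 421.61) / 345000 m = 4.356e-04 mm/s.
R = 4.356e-04 × 3600 × 24 = 37.6 mm/day.

R ≈ 37.6 mm/day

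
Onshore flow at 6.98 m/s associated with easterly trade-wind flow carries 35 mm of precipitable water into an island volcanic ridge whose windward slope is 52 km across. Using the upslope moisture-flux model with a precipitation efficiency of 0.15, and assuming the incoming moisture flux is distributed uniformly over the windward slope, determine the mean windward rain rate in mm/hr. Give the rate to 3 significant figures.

Incoming column moisture flux per unit ridge length: F = V × PW = 6.98 × 35 = 244.3 mm·m/s.
Spread over the 52 km slope with efficiency ε = 0.15: R = ε·F/W = 0.15 × 244.3 / 52000 m = 7.047e-04 mm/s.
R = 7.047e-04 × 3600 = 2.54 mm/hr.

R ≈ 2.54 mm/hr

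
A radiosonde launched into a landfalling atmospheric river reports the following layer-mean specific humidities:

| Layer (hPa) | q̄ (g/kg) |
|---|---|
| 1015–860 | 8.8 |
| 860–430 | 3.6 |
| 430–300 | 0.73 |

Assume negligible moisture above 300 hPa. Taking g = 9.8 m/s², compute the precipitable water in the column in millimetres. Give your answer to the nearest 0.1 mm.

PW ≈ 30.7 mm

Precipitable water is the column-integrated vapour mass per unit area: PW = (1/g) Σ q̄ Δp, with q in kg/kg and Δp in Pa (1 kg/m² of water = 1 mm).
Layer 1015–860 hPa: Δp = 155 hPa = 15500 Pa, q̄ = 0.0088 kg/kg → 0.0088 × 15500 / 9.8 = 13.92 mm
Layer 860–430 hPa: Δp = 430 hPa = 43000 Pa, q̄ = 0.0036 kg/kg → 0.0036 × 43000 / 9.8 = 15.80 mm
Layer 430–300 hPa: Δp = 130 hPa = 13000 Pa, q̄ = 0.00073 kg/kg → 0.00073 × 13000 / 9.8 = 0.97 mm
PW = 13.92 + 15.80 + 0.97 = 30.69 ≈ 30.7 mm.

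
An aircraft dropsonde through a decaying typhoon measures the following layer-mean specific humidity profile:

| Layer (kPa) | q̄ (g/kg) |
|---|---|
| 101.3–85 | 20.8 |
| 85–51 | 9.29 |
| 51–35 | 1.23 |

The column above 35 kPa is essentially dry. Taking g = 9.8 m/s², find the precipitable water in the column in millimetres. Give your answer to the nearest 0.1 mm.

Precipitable water is the column-integrated vapour mass per unit area: PW = (1/g) Σ q̄ Δp, with q in kg/kg and Δp in Pa (1 kg/m² of water = 1 mm).
Layer 101.3–85 kPa: Δp = 163 hPa = 16300 Pa, q̄ = 0.0208 kg/kg → 0.0208 × 16300 / 9.8 = 34.60 mm
Layer 85–51 kPa: Δp = 340 hPa = 34000 Pa, q̄ = 0.00929 kg/kg → 0.00929 × 34000 / 9.8 = 32.23 mm
Layer 51–35 kPa: Δp = 160 hPa = 16000 Pa, q̄ = 0.00123 kg/kg → 0.00123 × 16000 / 9.8 = 2.01 mm
PW = 34.60 + 32.23 + 2.01 = 68.84 ≈ 68.8 mm.

PW ≈ 68.8 mm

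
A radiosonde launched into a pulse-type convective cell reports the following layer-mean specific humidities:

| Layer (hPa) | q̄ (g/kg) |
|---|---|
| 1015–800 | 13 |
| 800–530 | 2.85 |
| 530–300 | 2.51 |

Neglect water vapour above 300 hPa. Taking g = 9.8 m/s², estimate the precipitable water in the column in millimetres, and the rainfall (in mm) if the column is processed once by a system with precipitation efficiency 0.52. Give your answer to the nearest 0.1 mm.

Precipitable water is the column-integrated vapour mass per unit area: PW = (1/g) Σ q̄ Δp, with q in kg/kg and Δp in Pa (1 kg/m² of water = 1 mm).
Layer 1015–800 hPa: Δp = 215 hPa = 21500 Pa, q̄ = 0.013 kg/kg → 0.013 × 21500 / 9.8 = 28.52 mm
Layer 800–530 hPa: Δp = 270 hPa = 27000 Pa, q̄ = 0.00285 kg/kg → 0.00285 × 27000 / 9.8 = 7.85 mm
Layer 530–300 hPa: Δp = 230 hPa = 23000 Pa, q̄ = 0.00251 kg/kg → 0.00251 × 23000 / 9.8 = 5.89 mm
PW = 28.52 + 7.85 + 5.89 = 42.26 ≈ 42.3 mm.
Rainfall = ε × PW = 0.52 × 42.3 = 22.0 mm.

PW ≈ 42.3 mm; rainfall ≈ 22.0 mm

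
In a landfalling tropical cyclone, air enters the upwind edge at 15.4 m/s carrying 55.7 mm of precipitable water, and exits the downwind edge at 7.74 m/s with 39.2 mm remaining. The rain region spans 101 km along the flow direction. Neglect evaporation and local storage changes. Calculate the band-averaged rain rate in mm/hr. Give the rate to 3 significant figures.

Column moisture flux per unit crosswind length is F = V × PW.
Inflow: F_in = 15.4 × 55.7 = 857.78 mm·m/s
Outflow: F_out = 7.74 × 39.2 = 303.408 mm·m/s
Steady-state rate R = (F_in − F_out)/L = (857.78 − 303.408) / 101000 m = 5.489e-03 mm/s.
R = 5.489e-03 × 3600 = 19.8 mm/hr.

R ≈ 19.8 mm/hr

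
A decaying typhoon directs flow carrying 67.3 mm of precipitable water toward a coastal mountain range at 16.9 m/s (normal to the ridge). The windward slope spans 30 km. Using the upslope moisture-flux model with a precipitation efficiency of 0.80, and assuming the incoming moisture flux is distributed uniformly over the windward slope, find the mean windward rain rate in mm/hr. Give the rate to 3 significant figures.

R ≈ 109 mm/hr

Incoming column moisture flux per unit ridge length: F = V × PW = 16.9 × 67.3 = 1137.37 mm·m/s.
Spread over the 30 km slope with efficiency ε = 0.80: R = ε·F/W = 0.80 × 1137.37 / 30000 m = 3.033e-02 mm/s.
R = 3.033e-02 × 3600 = 109 mm/hr.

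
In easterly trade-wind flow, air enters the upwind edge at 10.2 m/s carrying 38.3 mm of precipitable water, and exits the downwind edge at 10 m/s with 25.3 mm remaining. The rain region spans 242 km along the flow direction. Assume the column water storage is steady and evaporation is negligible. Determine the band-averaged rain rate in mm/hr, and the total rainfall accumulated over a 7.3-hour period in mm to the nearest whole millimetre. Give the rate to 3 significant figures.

R ≈ 2.05 mm/hr; total ≈ 15 mm

Column moisture flux per unit crosswind length is F = V × PW.
Inflow: F_in = 10.2 × 38.3 = 390.66 mm·m/s
Outflow: F_out = 10 × 25.3 = 253 mm·m/s
Steady-state rate R = (F_in − F_out)/L = (390.66 − 253) / 242000 m = 5.688e-04 mm/s.
R = 5.688e-04 × 3600 = 2.05 mm/hr.
Over 7.3 h: total = 2.05 × 7.3 = 14.965 ≈ 15 mm.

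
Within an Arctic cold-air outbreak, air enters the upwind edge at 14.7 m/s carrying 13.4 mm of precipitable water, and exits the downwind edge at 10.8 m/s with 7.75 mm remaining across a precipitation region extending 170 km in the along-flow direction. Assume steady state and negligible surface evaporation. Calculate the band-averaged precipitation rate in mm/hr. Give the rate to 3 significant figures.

Column moisture flux per unit crosswind length is F = V × PW.
Inflow: F_in = 14.7 × 13.4 = 196.98 mm·m/s
Outflow: F_out = 10.8 × 7.75 = 83.7 mm·m/s
Steady-state rate R = (F_in − F_out)/L = (196.98 − 83.7) / 170000 m = 6.664e-04 mm/s.
R = 6.664e-04 × 3600 = 2.40 mm/hr.

R ≈ 2.40 mm/hr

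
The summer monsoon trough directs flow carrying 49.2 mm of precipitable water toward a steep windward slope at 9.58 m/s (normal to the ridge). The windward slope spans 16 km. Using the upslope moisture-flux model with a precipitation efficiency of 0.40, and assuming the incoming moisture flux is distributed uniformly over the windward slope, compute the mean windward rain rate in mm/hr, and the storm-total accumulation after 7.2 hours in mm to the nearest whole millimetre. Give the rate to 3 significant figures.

Incoming column moisture flux per unit ridge length: F = V × PW = 9.58 × 49.2 = 471.336 mm·m/s.
Spread over the 16 km slope with efficiency ε = 0.40: R = ε·F/W = 0.40 × 471.336 / 16000 m = 1.178e-02 mm/s.
R = 1.178e-02 × 3600 = 42.4 mm/hr.
Over 7.2 h: total = 42.4 × 7.2 = 305.28 ≈ 305 mm.

R ≈ 42.4 mm/hr; total ≈ 305 mm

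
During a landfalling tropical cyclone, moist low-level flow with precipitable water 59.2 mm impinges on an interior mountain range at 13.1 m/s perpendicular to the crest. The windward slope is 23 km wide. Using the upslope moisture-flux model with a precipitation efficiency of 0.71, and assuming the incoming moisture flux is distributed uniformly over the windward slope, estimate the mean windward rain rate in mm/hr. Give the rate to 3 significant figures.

Incoming column moisture flux per unit ridge length: F = V × PW = 13.1 × 59.2 = 775.52 mm·m/s.
Spread over the 23 km slope with efficiency ε = 0.71: R = ε·F/W = 0.71 × 775.52 / 23000 m = 2.394e-02 mm/s.
R = 2.394e-02 × 3600 = 86.2 mm/hr.

R ≈ 86.2 mm/hr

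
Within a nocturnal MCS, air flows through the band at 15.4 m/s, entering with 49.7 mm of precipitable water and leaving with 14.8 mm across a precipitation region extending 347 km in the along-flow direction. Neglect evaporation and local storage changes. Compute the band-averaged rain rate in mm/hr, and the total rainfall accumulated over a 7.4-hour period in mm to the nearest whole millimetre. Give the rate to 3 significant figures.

Column moisture flux per unit crosswind length is F = V × PW.
Inflow: F_in = 15.4 × 49.7 = 765.38 mm·m/s
Outflow: F_out = 15.4 × 14.8 = 227.92 mm·m/s
Steady-state rate R = (F_in − F_out)/L = (765.38 − 227.92) / 347000 m = 1.549e-03 mm/s.
R = 1.549e-03 × 3600 = 5.58 mm/hr.
Over 7.4 h: total = 5.58 × 7.4 = 41.292 ≈ 41 mm.

R ≈ 5.58 mm/hr; total ≈ 41 mm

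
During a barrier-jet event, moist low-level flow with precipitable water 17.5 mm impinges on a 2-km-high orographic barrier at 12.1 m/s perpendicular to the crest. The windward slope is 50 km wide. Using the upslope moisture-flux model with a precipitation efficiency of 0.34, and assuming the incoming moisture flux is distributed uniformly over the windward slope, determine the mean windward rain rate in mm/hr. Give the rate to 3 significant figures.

R ≈ 5.18 mm/hr

Incoming column moisture flux per unit ridge length: F = V × PW = 12.1 × 17.5 = 211.75 mm·m/s.
Spread over the 50 km slope with efficiency ε = 0.34: R = ε·F/W = 0.34 × 211.75 / 50000 m = 1.440e-03 mm/s.
R = 1.440e-03 × 3600 = 5.18 mm/hr.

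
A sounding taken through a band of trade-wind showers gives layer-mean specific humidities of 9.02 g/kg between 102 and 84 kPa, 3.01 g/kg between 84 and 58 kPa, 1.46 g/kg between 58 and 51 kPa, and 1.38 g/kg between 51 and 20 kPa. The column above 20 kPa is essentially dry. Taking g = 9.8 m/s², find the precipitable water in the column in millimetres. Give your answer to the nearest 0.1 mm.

PW ≈ 30.0 mm

Precipitable water is the column-integrated vapour mass per unit area: PW = (1/g) Σ q̄ Δp, with q in kg/kg and Δp in Pa (1 kg/m² of water = 1 mm).
Layer 102–84 kPa: Δp = 180 hPa = 18000 Pa, q̄ = 0.00902 kg/kg → 0.00902 × 18000 / 9.8 = 16.57 mm
Layer 84–58 kPa: Δp = 260 hPa = 26000 Pa, q̄ = 0.00301 kg/kg → 0.00301 × 26000 / 9.8 = 7.99 mm
Layer 58–51 kPa: Δp = 70 hPa = 7000 Pa, q̄ = 0.00146 kg/kg → 0.00146 × 7000 / 9.8 = 1.04 mm
Layer 51–20 kPa: Δp = 310 hPa = 31000 Pa, q̄ = 0.00138 kg/kg → 0.00138 × 31000 / 9.8 = 4.37 mm
PW = 16.57 + 7.99 + 1.04 + 4.37 = 29.97 ≈ 30.0 mm.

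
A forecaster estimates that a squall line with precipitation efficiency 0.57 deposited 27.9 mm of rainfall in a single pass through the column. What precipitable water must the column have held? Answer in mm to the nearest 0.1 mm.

PW ≈ 48.9 mm

PW = rainfall / ε = 27.9 / 0.57 = 48.9 mm.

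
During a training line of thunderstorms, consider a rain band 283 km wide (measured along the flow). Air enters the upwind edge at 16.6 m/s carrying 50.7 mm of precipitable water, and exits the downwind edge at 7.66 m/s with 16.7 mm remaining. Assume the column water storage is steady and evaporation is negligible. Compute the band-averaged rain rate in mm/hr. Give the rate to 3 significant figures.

Column moisture flux per unit crosswind length is F = V × PW.
Inflow: F_in = 16.6 × 50.7 = 841.62 mm·m/s
Outflow: F_out = 7.66 × 16.7 = 127.922 mm·m/s
Steady-state rate R = (F_in − F_out)/L = (841.62 − 127.922) / 283000 m = 2.522e-03 mm/s.
R = 2.522e-03 × 3600 = 9.08 mm/hr.

R ≈ 9.08 mm/hr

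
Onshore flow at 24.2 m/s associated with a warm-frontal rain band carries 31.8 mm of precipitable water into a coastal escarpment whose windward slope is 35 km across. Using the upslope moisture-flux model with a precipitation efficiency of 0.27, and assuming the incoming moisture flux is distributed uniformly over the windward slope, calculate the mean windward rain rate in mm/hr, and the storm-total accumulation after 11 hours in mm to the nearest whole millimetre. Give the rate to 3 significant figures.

R ≈ 21.4 mm/hr; total ≈ 235 mm

Incoming column moisture flux per unit ridge length: F = V × PW = 24.2 × 31.8 = 769.56 mm·m/s.
Spread over the 35 km slope with efficiency ε = 0.27: R = ε·F/W = 0.27 × 769.56 / 35000 m = 5.937e-03 mm/s.
R = 5.937e-03 × 3600 = 21.4 mm/hr.
Over 11 h: total = 21.4 × 11 = 235.4 ≈ 235 mm.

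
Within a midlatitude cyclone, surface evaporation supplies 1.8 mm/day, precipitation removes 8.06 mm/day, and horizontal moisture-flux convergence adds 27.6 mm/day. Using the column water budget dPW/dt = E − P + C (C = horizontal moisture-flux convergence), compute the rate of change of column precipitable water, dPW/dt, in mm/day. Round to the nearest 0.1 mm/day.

dPW/dt = E − P + C = 1.8 − 8.06 + (27.6) = 21.3 mm/day.

dPW/dt ≈ 21.3 mm/day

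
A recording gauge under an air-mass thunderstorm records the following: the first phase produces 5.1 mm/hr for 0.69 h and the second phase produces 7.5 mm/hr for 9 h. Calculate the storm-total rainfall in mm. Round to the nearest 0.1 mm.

Total = Σ Rᵢ Δtᵢ = 5.1 × 0.69 + 7.5 × 9
      = 3.519 + 67.5 = 71.0 mm.

total ≈ 71.0 mm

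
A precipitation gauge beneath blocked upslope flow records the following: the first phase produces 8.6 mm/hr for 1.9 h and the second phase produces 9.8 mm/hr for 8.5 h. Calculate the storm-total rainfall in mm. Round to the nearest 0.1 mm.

Total = Σ Rᵢ Δtᵢ = 8.6 × 1.9 + 9.8 × 8.5
      = 16.34 + 83.3 = 99.6 mm.

total ≈ 99.6 mm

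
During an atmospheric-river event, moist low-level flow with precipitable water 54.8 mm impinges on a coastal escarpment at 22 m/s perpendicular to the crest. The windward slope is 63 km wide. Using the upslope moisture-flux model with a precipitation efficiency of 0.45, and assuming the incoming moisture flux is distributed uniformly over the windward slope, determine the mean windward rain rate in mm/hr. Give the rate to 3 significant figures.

R ≈ 31.0 mm/hr

Incoming column moisture flux per unit ridge length: F = V × PW = 22 × 54.8 = 1205.6 mm·m/s.
Spread over the 63 km slope with efficiency ε = 0.45: R = ε·F/W = 0.45 × 1205.6 / 63000 m = 8.611e-03 mm/s.
R = 8.611e-03 × 3600 = 31.0 mm/hr.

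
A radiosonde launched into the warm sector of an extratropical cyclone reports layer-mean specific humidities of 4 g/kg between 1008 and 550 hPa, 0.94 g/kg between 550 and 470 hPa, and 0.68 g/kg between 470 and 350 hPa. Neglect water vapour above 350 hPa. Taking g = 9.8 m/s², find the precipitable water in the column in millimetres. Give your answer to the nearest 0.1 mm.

PW ≈ 20.3 mm

Precipitable water is the column-integrated vapour mass per unit area: PW = (1/g) Σ q̄ Δp, with q in kg/kg and Δp in Pa (1 kg/m² of water = 1 mm).
Layer 1008–550 hPa: Δp = 458 hPa = 45800 Pa, q̄ = 0.004 kg/kg → 0.004 × 45800 / 9.8 = 18.69 mm
Layer 550–470 hPa: Δp = 80 hPa = 8000 Pa, q̄ = 0.00094 kg/kg → 0.00094 × 8000 / 9.8 = 0.77 mm
Layer 470–350 hPa: Δp = 120 hPa = 12000 Pa, q̄ = 0.00068 kg/kg → 0.00068 × 12000 / 9.8 = 0.83 mm
PW = 18.69 + 0.77 + 0.83 = 20.29 ≈ 20.3 mm.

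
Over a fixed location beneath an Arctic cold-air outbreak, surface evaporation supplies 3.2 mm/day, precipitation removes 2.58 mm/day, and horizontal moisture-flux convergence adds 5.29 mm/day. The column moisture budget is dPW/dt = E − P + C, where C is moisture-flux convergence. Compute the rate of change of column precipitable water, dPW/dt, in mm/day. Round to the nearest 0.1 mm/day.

dPW/dt ≈ 5.9 mm/day

dPW/dt = E − P + C = 3.2 − 2.58 + (5.29) = 5.9 mm/day.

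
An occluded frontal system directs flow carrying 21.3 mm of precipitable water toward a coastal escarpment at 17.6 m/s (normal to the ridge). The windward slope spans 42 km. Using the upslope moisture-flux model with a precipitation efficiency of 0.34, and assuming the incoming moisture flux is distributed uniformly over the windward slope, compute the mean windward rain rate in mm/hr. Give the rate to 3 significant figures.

Incoming column moisture flux per unit ridge length: F = V × PW = 17.6 × 21.3 = 374.88 mm·m/s.
Spread over the 42 km slope with efficiency ε = 0.34: R = ε·F/W = 0.34 × 374.88 / 42000 m = 3.035e-03 mm/s.
R = 3.035e-03 × 3600 = 10.9 mm/hr.

R ≈ 10.9 mm/hr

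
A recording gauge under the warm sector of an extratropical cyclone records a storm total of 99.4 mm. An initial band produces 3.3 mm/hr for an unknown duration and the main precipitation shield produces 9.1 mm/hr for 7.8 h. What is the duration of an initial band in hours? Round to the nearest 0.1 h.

duration ≈ 8.6 h

Known phases: 9.1 × 7.8 = 70.98 mm.
Remaining depth = 99.4 − 70.98 = 28.42 mm.
Duration = 28.42 / 3.3 = 8.6 h.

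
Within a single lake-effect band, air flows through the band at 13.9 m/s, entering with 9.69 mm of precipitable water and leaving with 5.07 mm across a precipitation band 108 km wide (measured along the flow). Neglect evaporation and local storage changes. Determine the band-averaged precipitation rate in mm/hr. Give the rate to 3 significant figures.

R ≈ 2.14 mm/hr

Column moisture flux per unit crosswind length is F = V × PW.
Inflow: F_in = 13.9 × 9.69 = 134.691 mm·m/s
Outflow: F_out = 13.9 × 5.07 = 70.473 mm·m/s
Steady-state rate R = (F_in − F_out)/L = (134.691 − 70.473) / 108000 m = 5.946e-04 mm/s.
R = 5.946e-04 × 3600 = 2.14 mm/hr.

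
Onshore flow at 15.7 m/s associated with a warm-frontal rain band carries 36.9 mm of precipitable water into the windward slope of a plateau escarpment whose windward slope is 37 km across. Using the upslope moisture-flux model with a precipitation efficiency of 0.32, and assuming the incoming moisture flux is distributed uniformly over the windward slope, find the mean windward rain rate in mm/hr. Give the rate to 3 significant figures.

R ≈ 18.0 mm/hr

Incoming column moisture flux per unit ridge length: F = V × PW = 15.7 × 36.9 = 579.33 mm·m/s.
Spread over the 37 km slope with efficiency ε = 0.32: R = ε·F/W = 0.32 × 579.33 / 37000 m = 5.010e-03 mm/s.
R = 5.010e-03 × 3600 = 18.0 mm/hr.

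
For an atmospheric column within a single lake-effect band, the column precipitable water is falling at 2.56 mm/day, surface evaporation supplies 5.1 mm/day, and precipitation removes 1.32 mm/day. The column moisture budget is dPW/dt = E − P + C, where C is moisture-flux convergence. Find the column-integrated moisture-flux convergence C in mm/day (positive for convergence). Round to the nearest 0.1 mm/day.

dPW/dt = -2.56 mm/day.
C = dPW/dt − E + P = (-2.56) − 5.1 + 1.32 = -6.3 mm/day.

C ≈ -6.3 mm/day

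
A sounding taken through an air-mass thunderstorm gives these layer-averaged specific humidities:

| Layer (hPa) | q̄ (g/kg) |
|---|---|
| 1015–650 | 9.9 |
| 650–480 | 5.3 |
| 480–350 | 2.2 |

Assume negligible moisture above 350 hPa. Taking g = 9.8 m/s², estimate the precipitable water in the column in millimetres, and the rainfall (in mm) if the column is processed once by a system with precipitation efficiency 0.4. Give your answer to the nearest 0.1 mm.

Precipitable water is the column-integrated vapour mass per unit area: PW = (1/g) Σ q̄ Δp, with q in kg/kg and Δp in Pa (1 kg/m² of water = 1 mm).
Layer 1015–650 hPa: Δp = 365 hPa = 36500 Pa, q̄ = 0.0099 kg/kg → 0.0099 × 36500 / 9.8 = 36.87 mm
Layer 650–480 hPa: Δp = 170 hPa = 17000 Pa, q̄ = 0.0053 kg/kg → 0.0053 × 17000 / 9.8 = 9.19 mm
Layer 480–350 hPa: Δp = 130 hPa = 13000 Pa, q̄ = 0.0022 kg/kg → 0.0022 × 13000 / 9.8 = 2.92 mm
PW = 36.87 + 9.19 + 2.92 = 48.98 ≈ 49.0 mm.
Rainfall = ε × PW = 0.4 × 49.0 = 19.6 mm.

PW ≈ 49.0 mm; rainfall ≈ 19.6 mm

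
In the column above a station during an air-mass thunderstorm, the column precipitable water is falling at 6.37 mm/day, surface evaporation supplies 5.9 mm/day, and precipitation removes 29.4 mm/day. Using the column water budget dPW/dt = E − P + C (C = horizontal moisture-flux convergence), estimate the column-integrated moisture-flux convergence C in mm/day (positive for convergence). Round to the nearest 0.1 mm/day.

dPW/dt = -6.37 mm/day.
C = dPW/dt − E + P = (-6.37) − 5.9 + 29.4 = 17.1 mm/day.

C ≈ 17.1 mm/day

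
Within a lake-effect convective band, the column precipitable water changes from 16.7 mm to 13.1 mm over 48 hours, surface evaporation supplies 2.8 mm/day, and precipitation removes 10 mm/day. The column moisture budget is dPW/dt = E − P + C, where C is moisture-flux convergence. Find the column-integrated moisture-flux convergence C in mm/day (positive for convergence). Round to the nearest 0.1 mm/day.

C ≈ 5.4 mm/day

dPW/dt = (13.1 − 16.7) mm / (48/24 day) = -1.800 mm/day.
C = dPW/dt − E + P = (-1.800) − 2.8 + 10 = 5.4 mm/day.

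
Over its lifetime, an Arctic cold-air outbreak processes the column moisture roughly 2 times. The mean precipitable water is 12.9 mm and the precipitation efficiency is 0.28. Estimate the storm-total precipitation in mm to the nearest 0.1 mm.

precipitation ≈ 7.2 mm

Each cycle deposits ε × PW = 0.28 × 12.9 = 3.612 mm.
Over 2 cycles: 2 × 3.612 = 7.2 mm.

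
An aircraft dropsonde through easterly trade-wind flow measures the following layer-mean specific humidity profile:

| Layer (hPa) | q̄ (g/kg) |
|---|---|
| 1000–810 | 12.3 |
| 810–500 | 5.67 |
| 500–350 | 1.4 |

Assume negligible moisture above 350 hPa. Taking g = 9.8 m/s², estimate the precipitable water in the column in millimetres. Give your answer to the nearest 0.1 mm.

Precipitable water is the column-integrated vapour mass per unit area: PW = (1/g) Σ q̄ Δp, with q in kg/kg and Δp in Pa (1 kg/m² of water = 1 mm).
Layer 1000–810 hPa: Δp = 190 hPa = 19000 Pa, q̄ = 0.0123 kg/kg → 0.0123 × 19000 / 9.8 = 23.85 mm
Layer 810–500 hPa: Δp = 310 hPa = 31000 Pa, q̄ = 0.00567 kg/kg → 0.00567 × 31000 / 9.8 = 17.94 mm
Layer 500–350 hPa: Δp = 150 hPa = 15000 Pa, q̄ = 0.0014 kg/kg → 0.0014 × 15000 / 9.8 = 2.14 mm
PW = 23.85 + 17.94 + 2.14 = 43.93 ≈ 43.9 mm.

PW ≈ 43.9 mm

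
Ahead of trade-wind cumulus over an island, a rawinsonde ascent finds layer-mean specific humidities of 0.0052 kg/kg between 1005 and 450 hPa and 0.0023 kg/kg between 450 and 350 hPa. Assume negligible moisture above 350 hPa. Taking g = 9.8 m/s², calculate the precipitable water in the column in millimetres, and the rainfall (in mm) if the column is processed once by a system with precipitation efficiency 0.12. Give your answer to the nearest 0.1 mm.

PW ≈ 31.8 mm; rainfall ≈ 3.8 mm

Precipitable water is the column-integrated vapour mass per unit area: PW = (1/g) Σ q̄ Δp, with q in kg/kg and Δp in Pa (1 kg/m² of water = 1 mm).
Layer 1005–450 hPa: Δp = 555 hPa = 55500 Pa, q̄ = 0.0052 kg/kg → 0.0052 × 55500 / 9.8 = 29.45 mm
Layer 450–350 hPa: Δp = 100 hPa = 10000 Pa, q̄ = 0.0023 kg/kg → 0.0023 × 10000 / 9.8 = 2.35 mm
PW = 29.45 + 2.35 = 31.80 ≈ 31.8 mm.
Rainfall = ε × PW = 0.12 × 31.8 = 3.8 mm.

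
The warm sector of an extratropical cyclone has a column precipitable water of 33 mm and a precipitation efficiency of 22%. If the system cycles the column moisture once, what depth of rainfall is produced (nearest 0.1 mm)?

Rainfall = ε × PW = 0.22 × 33 = 7.3 mm.

rainfall ≈ 7.3 mm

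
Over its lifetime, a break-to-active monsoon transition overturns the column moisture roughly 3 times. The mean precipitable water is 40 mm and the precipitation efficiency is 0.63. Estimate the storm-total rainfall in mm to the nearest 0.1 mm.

rainfall ≈ 75.6 mm

Each cycle deposits ε × PW = 0.63 × 40 = 25.2 mm.
Over 3 cycles: 3 × 25.2 = 75.6 mm.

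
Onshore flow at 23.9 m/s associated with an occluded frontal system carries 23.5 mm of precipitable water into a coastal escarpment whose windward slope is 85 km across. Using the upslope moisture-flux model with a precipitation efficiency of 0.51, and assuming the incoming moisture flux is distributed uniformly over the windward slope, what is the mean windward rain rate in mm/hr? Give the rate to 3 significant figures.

Incoming column moisture flux per unit ridge length: F = V × PW = 23.9 × 23.5 = 561.65 mm·m/s.
Spread over the 85 km slope with efficiency ε = 0.51: R = ε·F/W = 0.51 × 561.65 / 85000 m = 3.370e-03 mm/s.
R = 3.370e-03 × 3600 = 12.1 mm/hr.

R ≈ 12.1 mm/hr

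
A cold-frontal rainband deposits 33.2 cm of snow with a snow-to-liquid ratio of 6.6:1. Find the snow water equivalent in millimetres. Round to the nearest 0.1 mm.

SWE = snow depth / ratio = 33.2 cm / 6.6 = 5.030 cm = 50.3 mm.

SWE ≈ 50.3 mm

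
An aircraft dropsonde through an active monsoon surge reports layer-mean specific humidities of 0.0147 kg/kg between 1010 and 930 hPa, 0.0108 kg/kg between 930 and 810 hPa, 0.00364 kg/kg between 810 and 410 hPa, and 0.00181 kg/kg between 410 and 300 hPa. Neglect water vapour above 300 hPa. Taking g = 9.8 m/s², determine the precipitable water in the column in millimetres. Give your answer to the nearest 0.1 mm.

PW ≈ 42.1 mm

Precipitable water is the column-integrated vapour mass per unit area: PW = (1/g) Σ q̄ Δp, with q in kg/kg and Δp in Pa (1 kg/m² of water = 1 mm).
Layer 1010–930 hPa: Δp = 80 hPa = 8000 Pa, q̄ = 0.0147 kg/kg → 0.0147 × 8000 / 9.8 = 12.00 mm
Layer 930–810 hPa: Δp = 120 hPa = 12000 Pa, q̄ = 0.0108 kg/kg → 0.0108 × 12000 / 9.8 = 13.22 mm
Layer 810–410 hPa: Δp = 400 hPa = 40000 Pa, q̄ = 0.00364 kg/kg → 0.00364 × 40000 / 9.8 = 14.86 mm
Layer 410–300 hPa: Δp = 110 hPa = 11000 Pa, q̄ = 0.00181 kg/kg → 0.00181 × 11000 / 9.8 = 2.03 mm
PW = 12.00 + 13.22 + 14.86 + 2.03 = 42.11 ≈ 42.1 mm.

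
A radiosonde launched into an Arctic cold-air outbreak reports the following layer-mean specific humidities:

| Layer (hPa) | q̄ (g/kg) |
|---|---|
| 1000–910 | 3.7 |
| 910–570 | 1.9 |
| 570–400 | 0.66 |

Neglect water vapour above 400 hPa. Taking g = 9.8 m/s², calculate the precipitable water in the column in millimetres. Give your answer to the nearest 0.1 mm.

PW ≈ 11.1 mm

Precipitable water is the column-integrated vapour mass per unit area: PW = (1/g) Σ q̄ Δp, with q in kg/kg and Δp in Pa (1 kg/m² of water = 1 mm).
Layer 1000–910 hPa: Δp = 90 hPa = 9000 Pa, q̄ = 0.0037 kg/kg → 0.0037 × 9000 / 9.8 = 3.40 mm
Layer 910–570 hPa: Δp = 340 hPa = 34000 Pa, q̄ = 0.0019 kg/kg → 0.0019 × 34000 / 9.8 = 6.59 mm
Layer 570–400 hPa: Δp = 170 hPa = 17000 Pa, q̄ = 0.00066 kg/kg → 0.00066 × 17000 / 9.8 = 1.14 mm
PW = 3.40 + 6.59 + 1.14 = 11.13 ≈ 11.1 mm.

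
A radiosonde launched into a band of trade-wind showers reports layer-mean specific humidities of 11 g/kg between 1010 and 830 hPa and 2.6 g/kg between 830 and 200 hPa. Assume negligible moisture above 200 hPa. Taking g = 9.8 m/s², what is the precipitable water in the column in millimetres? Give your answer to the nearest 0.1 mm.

Precipitable water is the column-integrated vapour mass per unit area: PW = (1/g) Σ q̄ Δp, with q in kg/kg and Δp in Pa (1 kg/m² of water = 1 mm).
Layer 1010–830 hPa: Δp = 180 hPa = 18000 Pa, q̄ = 0.011 kg/kg → 0.011 × 18000 / 9.8 = 20.20 mm
Layer 830–200 hPa: Δp = 630 hPa = 63000 Pa, q̄ = 0.0026 kg/kg → 0.0026 × 63000 / 9.8 = 16.71 mm
PW = 20.20 + 16.71 = 36.91 ≈ 36.9 mm.

PW ≈ 36.9 mm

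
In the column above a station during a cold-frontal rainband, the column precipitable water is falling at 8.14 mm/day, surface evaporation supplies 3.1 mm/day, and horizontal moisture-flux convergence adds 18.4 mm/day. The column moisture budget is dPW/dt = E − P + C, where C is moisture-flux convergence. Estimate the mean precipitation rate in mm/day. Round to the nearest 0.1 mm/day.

dPW/dt = -8.14 mm/day.
P = E + C − dPW/dt = 3.1 + (18.4) − (-8.14) = 29.6 mm/day.

P ≈ 29.6 mm/day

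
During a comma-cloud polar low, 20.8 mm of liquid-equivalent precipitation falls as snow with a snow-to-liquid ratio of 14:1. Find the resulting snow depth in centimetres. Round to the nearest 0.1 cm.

snow depth ≈ 29.1 cm

Snow depth = liquid × ratio = 20.8 mm × 14 = 291.2 mm = 29.1 cm.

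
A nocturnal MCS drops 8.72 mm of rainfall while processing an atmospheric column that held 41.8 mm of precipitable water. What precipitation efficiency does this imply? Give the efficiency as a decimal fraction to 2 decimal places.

ε ≈ 0.21

ε = rainfall / PW = 8.72 / 41.8 = 0.21.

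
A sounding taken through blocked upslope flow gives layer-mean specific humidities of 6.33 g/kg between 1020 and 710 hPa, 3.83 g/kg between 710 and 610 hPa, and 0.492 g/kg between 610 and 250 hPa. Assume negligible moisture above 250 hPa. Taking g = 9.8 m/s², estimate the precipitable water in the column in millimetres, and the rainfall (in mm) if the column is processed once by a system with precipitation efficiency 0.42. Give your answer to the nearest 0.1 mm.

PW ≈ 25.7 mm; rainfall ≈ 10.8 mm

Precipitable water is the column-integrated vapour mass per unit area: PW = (1/g) Σ q̄ Δp, with q in kg/kg and Δp in Pa (1 kg/m² of water = 1 mm).
Layer 1020–710 hPa: Δp = 310 hPa = 31000 Pa, q̄ = 0.00633 kg/kg → 0.00633 × 31000 / 9.8 = 20.02 mm
Layer 710–610 hPa: Δp = 100 hPa = 10000 Pa, q̄ = 0.00383 kg/kg → 0.00383 × 10000 / 9.8 = 3.91 mm
Layer 610–250 hPa: Δp = 360 hPa = 36000 Pa, q̄ = 0.000492 kg/kg → 0.000492 × 36000 / 9.8 = 1.81 mm
PW = 20.02 + 3.91 + 1.81 = 25.74 ≈ 25.7 mm.
Rainfall = ε × PW = 0.42 × 25.7 = 10.8 mm.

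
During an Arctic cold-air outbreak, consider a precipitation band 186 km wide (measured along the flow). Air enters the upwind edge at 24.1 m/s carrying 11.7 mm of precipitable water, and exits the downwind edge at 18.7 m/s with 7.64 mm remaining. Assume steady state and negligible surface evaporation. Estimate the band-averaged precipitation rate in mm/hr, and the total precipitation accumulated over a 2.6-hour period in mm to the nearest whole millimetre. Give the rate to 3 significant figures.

Column moisture flux per unit crosswind length is F = V × PW.
Inflow: F_in = 24.1 × 11.7 = 281.97 mm·m/s
Outflow: F_out = 18.7 × 7.64 = 142.868 mm·m/s
Steady-state rate R = (F_in − F_out)/L = (281.97 − 142.868) / 186000 m = 7.479e-04 mm/s.
R = 7.479e-04 × 3600 = 2.69 mm/hr.
Over 2.6 h: total = 2.69 × 2.6 = 6.994 ≈ 7 mm.

R ≈ 2.69 mm/hr; total ≈ 7 mm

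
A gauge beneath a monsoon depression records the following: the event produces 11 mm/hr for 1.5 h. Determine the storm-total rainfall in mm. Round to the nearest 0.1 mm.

Total = Σ Rᵢ Δtᵢ = 11 × 1.5
      = 16.5 = 16.5 mm.

total ≈ 16.5 mm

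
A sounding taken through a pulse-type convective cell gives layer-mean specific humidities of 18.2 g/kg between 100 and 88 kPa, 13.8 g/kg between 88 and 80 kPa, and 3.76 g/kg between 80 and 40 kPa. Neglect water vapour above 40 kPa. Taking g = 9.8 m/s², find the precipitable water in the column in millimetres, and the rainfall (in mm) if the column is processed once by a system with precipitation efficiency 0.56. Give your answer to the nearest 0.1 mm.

PW ≈ 48.9 mm; rainfall ≈ 27.4 mm

Precipitable water is the column-integrated vapour mass per unit area: PW = (1/g) Σ q̄ Δp, with q in kg/kg and Δp in Pa (1 kg/m² of water = 1 mm).
Layer 100–88 kPa: Δp = 120 hPa = 12000 Pa, q̄ = 0.0182 kg/kg → 0.0182 × 12000 / 9.8 = 22.29 mm
Layer 88–80 kPa: Δp = 80 hPa = 8000 Pa, q̄ = 0.0138 kg/kg → 0.0138 × 8000 / 9.8 = 11.27 mm
Layer 80–40 kPa: Δp = 400 hPa = 40000 Pa, q̄ = 0.00376 kg/kg → 0.00376 × 40000 / 9.8 = 15.35 mm
PW = 22.29 + 11.27 + 15.35 = 48.91 ≈ 48.9 mm.
Rainfall = ε × PW = 0.56 × 48.9 = 27.4 mm.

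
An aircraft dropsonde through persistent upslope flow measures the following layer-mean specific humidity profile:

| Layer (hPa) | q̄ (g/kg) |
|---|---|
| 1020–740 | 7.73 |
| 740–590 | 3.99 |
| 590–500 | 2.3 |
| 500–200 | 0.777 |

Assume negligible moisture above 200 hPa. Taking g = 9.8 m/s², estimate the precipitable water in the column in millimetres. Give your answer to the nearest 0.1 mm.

PW ≈ 32.7 mm

Precipitable water is the column-integrated vapour mass per unit area: PW = (1/g) Σ q̄ Δp, with q in kg/kg and Δp in Pa (1 kg/m² of water = 1 mm).
Layer 1020–740 hPa: Δp = 280 hPa = 28000 Pa, q̄ = 0.00773 kg/kg → 0.00773 × 28000 / 9.8 = 22.09 mm
Layer 740–590 hPa: Δp = 150 hPa = 15000 Pa, q̄ = 0.00399 kg/kg → 0.00399 × 15000 / 9.8 = 6.11 mm
Layer 590–500 hPa: Δp = 90 hPa = 9000 Pa, q̄ = 0.0023 kg/kg → 0.0023 × 9000 / 9.8 = 2.11 mm
Layer 500–200 hPa: Δp = 300 hPa = 30000 Pa, q̄ = 0.000777 kg/kg → 0.000777 × 30000 / 9.8 = 2.38 mm
PW = 22.09 + 6.11 + 2.11 + 2.38 = 32.69 ≈ 32.7 mm.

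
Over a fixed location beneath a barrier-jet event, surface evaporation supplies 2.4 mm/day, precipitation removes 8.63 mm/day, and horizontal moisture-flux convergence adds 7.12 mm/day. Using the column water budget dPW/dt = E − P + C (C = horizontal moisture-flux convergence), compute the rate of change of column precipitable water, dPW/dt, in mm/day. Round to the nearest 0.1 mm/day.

dPW/dt ≈ 0.9 mm/day

dPW/dt = E − P + C = 2.4 − 8.63 + (7.12) = 0.9 mm/day.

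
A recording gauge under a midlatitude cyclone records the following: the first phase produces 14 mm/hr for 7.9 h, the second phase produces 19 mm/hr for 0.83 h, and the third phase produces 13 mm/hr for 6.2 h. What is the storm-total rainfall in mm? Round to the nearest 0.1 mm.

Total = Σ Rᵢ Δtᵢ = 14 × 7.9 + 19 × 0.83 + 13 × 6.2
      = 110.6 + 15.77 + 80.6 = 207.0 mm.

total ≈ 207.0 mm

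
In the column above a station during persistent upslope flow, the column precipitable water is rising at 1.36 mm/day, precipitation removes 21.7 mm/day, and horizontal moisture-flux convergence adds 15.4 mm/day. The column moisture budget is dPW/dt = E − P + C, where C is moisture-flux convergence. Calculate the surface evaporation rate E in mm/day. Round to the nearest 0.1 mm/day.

dPW/dt = +1.36 mm/day.
E = dPW/dt + P − C = (+1.36) + 21.7 − (15.4) = 7.7 mm/day.

E ≈ 7.7 mm/day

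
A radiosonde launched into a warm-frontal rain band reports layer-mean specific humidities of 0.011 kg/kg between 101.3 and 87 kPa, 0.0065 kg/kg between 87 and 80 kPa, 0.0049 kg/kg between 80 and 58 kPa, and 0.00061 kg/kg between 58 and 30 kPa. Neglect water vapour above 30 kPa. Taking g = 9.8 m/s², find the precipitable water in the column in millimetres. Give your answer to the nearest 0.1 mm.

PW ≈ 33.4 mm

Precipitable water is the column-integrated vapour mass per unit area: PW = (1/g) Σ q̄ Δp, with q in kg/kg and Δp in Pa (1 kg/m² of water = 1 mm).
Layer 101.3–87 kPa: Δp = 143 hPa = 14300 Pa, q̄ = 0.011 kg/kg → 0.011 × 14300 / 9.8 = 16.05 mm
Layer 87–80 kPa: Δp = 70 hPa = 7000 Pa, q̄ = 0.0065 kg/kg → 0.0065 × 7000 / 9.8 = 4.64 mm
Layer 80–58 kPa: Δp = 220 hPa = 22000 Pa, q̄ = 0.0049 kg/kg → 0.0049 × 22000 / 9.8 = 11.00 mm
Layer 58–30 kPa: Δp = 280 hPa = 28000 Pa, q̄ = 0.00061 kg/kg → 0.00061 × 28000 / 9.8 = 1.74 mm
PW = 16.05 + 4.64 + 11.00 + 1.74 = 33.43 ≈ 33.4 mm.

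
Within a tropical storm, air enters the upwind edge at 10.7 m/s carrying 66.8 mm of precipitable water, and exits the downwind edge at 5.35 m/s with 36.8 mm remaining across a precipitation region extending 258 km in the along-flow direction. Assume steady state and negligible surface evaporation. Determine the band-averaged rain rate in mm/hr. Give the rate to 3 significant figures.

R ≈ 7.23 mm/hr

Column moisture flux per unit crosswind length is F = V × PW.
Inflow: F_in = 10.7 × 66.8 = 714.76 mm·m/s
Outflow: F_out = 5.35 × 36.8 = 196.88 mm·m/s
Steady-state rate R = (F_in − F_out)/L = (714.76 − 196.88) / 258000 m = 2.007e-03 mm/s.
R = 2.007e-03 × 3600 = 7.23 mm/hr.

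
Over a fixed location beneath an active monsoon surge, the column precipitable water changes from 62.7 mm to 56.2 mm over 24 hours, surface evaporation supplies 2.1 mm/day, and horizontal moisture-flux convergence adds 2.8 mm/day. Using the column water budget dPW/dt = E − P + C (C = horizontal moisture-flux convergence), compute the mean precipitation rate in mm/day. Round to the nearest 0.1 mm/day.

dPW/dt = (56.2 − 62.7) mm / (24/24 day) = -6.500 mm/day.
P = E + C − dPW/dt = 2.1 + (2.8) − (-6.500) = 11.4 mm/day.

P ≈ 11.4 mm/day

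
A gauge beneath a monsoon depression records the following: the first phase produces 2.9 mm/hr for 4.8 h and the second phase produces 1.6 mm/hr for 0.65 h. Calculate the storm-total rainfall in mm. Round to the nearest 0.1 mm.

Total = Σ Rᵢ Δtᵢ = 2.9 × 4.8 + 1.6 × 0.65
      = 13.92 + 1.04 = 15.0 mm.

total ≈ 15.0 mm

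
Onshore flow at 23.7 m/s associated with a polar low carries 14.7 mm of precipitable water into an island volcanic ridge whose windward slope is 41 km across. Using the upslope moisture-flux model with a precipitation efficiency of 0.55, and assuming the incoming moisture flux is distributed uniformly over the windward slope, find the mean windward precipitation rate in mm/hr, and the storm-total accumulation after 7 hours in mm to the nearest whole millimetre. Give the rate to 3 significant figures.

R ≈ 16.8 mm/hr; total ≈ 118 mm

Incoming column moisture flux per unit ridge length: F = V × PW = 23.7 × 14.7 = 348.39 mm·m/s.
Spread over the 41 km slope with efficiency ε = 0.55: R = ε·F/W = 0.55 × 348.39 / 41000 m = 4.674e-03 mm/s.
R = 4.674e-03 × 3600 = 16.8 mm/hr.
Over 7 h: total = 16.8 × 7 = 117.6 ≈ 118 mm.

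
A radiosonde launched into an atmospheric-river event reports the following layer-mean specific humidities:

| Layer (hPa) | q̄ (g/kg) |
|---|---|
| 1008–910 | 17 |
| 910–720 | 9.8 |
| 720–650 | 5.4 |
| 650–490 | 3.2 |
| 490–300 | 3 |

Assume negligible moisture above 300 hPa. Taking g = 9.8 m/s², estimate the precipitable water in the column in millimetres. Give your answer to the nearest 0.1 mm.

PW ≈ 50.9 mm

Precipitable water is the column-integrated vapour mass per unit area: PW = (1/g) Σ q̄ Δp, with q in kg/kg and Δp in Pa (1 kg/m² of water = 1 mm).
Layer 1008–910 hPa: Δp = 98 hPa = 9800 Pa, q̄ = 0.017 kg/kg → 0.017 × 9800 / 9.8 = 17.00 mm
Layer 910–720 hPa: Δp = 190 hPa = 19000 Pa, q̄ = 0.0098 kg/kg → 0.0098 × 19000 / 9.8 = 19.00 mm
Layer 720–650 hPa: Δp = 70 hPa = 7000 Pa, q̄ = 0.0054 kg/kg → 0.0054 × 7000 / 9.8 = 3.86 mm
Layer 650–490 hPa: Δp = 160 hPa = 16000 Pa, q̄ = 0.0032 kg/kg → 0.0032 × 16000 / 9.8 = 5.22 mm
Layer 490–300 hPa: Δp = 190 hPa = 19000 Pa, q̄ = 0.003 kg/kg → 0.003 × 19000 / 9.8 = 5.82 mm
PW = 17.00 + 19.00 + 3.86 + 5.22 + 5.82 = 50.90 ≈ 50.9 mm.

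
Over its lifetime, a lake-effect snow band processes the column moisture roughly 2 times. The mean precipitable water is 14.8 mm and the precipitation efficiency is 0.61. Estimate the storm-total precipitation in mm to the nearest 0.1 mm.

Each cycle deposits ε × PW = 0.61 × 14.8 = 9.028 mm.
Over 2 cycles: 2 × 9.028 = 18.1 mm.

precipitation ≈ 18.1 mm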